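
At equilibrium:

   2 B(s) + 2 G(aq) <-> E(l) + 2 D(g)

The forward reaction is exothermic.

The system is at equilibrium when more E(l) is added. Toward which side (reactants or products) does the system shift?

no shift

E is a pure liquid; its activity is 1 regardless of amount, so Q is unaffected — no shift from this change.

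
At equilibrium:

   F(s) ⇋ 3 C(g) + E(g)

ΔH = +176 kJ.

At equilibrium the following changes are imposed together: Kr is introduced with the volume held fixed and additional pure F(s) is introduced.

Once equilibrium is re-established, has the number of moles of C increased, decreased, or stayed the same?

At constant volume, adding an inert gas leaves every reacting species' partial pressure unchanged, so Q is unchanged — no shift from this change.
F is a pure solid; its activity is 1 regardless of amount, so Q is unaffected — no shift from this change.
No net shift occurs, so the amount of C is unchanged.

unchanged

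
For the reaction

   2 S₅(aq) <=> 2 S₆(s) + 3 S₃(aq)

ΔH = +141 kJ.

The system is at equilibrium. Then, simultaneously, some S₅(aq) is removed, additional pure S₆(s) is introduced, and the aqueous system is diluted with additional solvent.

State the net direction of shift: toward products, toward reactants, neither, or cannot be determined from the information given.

Removing S₅ (aq), a reactant, drives the reaction to the left.
S₆ is a pure solid; its activity is 1 regardless of amount, so Q is unaffected — no shift from this change.
Dilution lowers every aqueous concentration by the same factor. Δn_aq = 3 − 2 = +1, so the system shifts toward the side with more dissolved moles — to the right.
The individual effects push in opposite directions; without quantitative information the net direction cannot be determined.

cannot be determined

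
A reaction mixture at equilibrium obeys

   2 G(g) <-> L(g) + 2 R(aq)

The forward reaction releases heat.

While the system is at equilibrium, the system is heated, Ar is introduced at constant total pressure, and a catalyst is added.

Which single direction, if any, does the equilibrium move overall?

The forward reaction is exothermic. Raising T favours the endothermic direction — shift to the left.
Adding inert gas at constant total pressure expands the volume and lowers every reacting partial pressure. With Δn_gas = 1 − 2 = -1, Q moves away from K toward the side with fewer gas moles, so the system shifts toward the side with more gas moles — to the left.
A catalyst speeds both forward and reverse rates equally; it changes neither Q nor K — no shift from this change.
Only the nonzero effect(s) matter; the net shift is to the left.

left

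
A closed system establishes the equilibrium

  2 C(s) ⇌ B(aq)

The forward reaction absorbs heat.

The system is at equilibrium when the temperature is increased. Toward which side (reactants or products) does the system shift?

The forward reaction is endothermic. Raising T favours the endothermic direction — shift to the right.

right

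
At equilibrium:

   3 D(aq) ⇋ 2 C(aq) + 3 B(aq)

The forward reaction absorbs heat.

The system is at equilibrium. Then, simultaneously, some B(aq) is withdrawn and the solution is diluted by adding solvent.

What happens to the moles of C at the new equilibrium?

increases

Removing B (aq), a product, drives the reaction to the right.
Dilution lowers every aqueous concentration by the same factor. Δn_aq = 5 − 3 = +2, so the system shifts toward the side with more dissolved moles — to the right.
The net shift is to the right. C is a product, so its amount increases.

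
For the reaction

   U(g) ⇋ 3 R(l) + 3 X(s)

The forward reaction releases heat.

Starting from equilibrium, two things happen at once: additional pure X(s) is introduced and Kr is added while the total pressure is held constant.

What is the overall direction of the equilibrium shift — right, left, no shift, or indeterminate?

left

X is a pure solid; its activity is 1 regardless of amount, so Q is unaffected — no shift from this change.
Adding inert gas at constant total pressure expands the volume and lowers every reacting partial pressure. With Δn_gas = 0 − 1 = -1, Q moves away from K toward the side with fewer gas moles, so the system shifts toward the side with more gas moles — to the left.
Only the nonzero effect(s) matter; the net shift is to the left.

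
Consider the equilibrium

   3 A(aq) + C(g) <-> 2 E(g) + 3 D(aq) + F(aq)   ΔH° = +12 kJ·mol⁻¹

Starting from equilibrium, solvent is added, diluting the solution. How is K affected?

The equilibrium constant depends only on temperature. This perturbation may move the position of equilibrium, but since T is unchanged, K itself is unchanged.

unchanged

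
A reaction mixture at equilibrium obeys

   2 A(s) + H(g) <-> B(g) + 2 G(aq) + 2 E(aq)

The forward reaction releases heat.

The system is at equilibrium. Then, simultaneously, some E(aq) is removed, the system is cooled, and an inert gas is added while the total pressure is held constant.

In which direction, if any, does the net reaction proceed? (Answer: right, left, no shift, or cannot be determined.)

right

Removing E (aq), a product, drives the reaction to the right.
The forward reaction is exothermic. Lowering T favours the exothermic direction — shift to the right.
Adding inert gas at constant total pressure expands the volume, scaling every reacting partial pressure by the same factor. Δn_gas = 1 − 1 = 0, so Q is unchanged — no shift.
Only the nonzero effect(s) matter; the net shift is to the right.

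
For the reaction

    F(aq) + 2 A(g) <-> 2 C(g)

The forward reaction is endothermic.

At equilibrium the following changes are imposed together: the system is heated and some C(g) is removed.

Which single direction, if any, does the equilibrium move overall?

right

The forward reaction is endothermic. Raising T favours the endothermic direction — shift to the right.
Removing C (g), a product, drives the reaction to the right.
All effects act in the same direction — net shift to the right.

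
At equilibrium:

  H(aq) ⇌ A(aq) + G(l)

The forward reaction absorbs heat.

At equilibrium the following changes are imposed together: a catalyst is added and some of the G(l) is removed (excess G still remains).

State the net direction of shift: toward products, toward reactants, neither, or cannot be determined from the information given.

no shift

A catalyst speeds both forward and reverse rates equally; it changes neither Q nor K — no shift from this change.
G is a pure liquid; its activity is 1 regardless of amount, so Q is unaffected — no shift from this change.
None of the changes alters Q relative to K, so there is no net shift.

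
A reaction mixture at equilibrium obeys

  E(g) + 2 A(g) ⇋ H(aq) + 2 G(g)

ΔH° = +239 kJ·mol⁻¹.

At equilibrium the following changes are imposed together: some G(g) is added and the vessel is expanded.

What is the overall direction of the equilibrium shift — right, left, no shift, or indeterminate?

Adding G (g), a product, drives the reaction to the left.
Gas moles: reactants 3, products 2 (Δn_gas = -1). Expansion shifts the system toward the side with more moles of gas — to the left.
All effects act in the same direction — net shift to the left.

left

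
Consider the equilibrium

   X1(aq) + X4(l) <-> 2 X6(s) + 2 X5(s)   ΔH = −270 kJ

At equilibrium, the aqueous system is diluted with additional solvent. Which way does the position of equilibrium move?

Dilution lowers every aqueous concentration by the same factor. Δn_aq = 0 − 1 = -1, so the system shifts toward the side with more dissolved moles — to the left.

left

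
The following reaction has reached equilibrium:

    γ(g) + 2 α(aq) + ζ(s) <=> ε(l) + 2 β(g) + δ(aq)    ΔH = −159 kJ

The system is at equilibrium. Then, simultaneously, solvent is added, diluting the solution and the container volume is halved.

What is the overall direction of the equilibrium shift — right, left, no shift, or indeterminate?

left

Dilution lowers every aqueous concentration by the same factor. Δn_aq = 1 − 2 = -1, so the system shifts toward the side with more dissolved moles — to the left.
Gas moles: reactants 1, products 2 (Δn_gas = +1). Compression shifts the system toward the side with fewer moles of gas — to the left.
All effects act in the same direction — net shift to the left.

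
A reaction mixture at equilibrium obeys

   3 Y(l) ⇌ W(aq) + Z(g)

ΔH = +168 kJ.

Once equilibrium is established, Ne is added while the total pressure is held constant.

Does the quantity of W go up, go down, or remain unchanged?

Adding inert gas at constant total pressure expands the volume and lowers every reacting partial pressure. With Δn_gas = 1 − 0 = +1, Q moves away from K toward the side with fewer gas moles, so the system shifts toward the side with more gas moles — to the right.
The net shift is to the right. W is a product, so its amount increases.

increases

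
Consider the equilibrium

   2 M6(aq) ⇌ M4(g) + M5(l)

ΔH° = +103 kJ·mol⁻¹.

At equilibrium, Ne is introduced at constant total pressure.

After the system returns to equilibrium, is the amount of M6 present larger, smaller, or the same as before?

Adding inert gas at constant total pressure expands the volume and lowers every reacting partial pressure. With Δn_gas = 1 − 0 = +1, Q moves away from K toward the side with fewer gas moles, so the system shifts toward the side with more gas moles — to the right.
The net shift is to the right. M6 is a reactant, so its amount decreases.

decreases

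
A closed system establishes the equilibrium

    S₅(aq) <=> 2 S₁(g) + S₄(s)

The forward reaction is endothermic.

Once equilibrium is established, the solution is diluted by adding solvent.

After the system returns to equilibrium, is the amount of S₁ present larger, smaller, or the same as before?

Dilution lowers every aqueous concentration by the same factor. Δn_aq = 0 − 1 = -1, so the system shifts toward the side with more dissolved moles — to the left.
The net shift is to the left. S₁ is a product, so its amount decreases.

decreases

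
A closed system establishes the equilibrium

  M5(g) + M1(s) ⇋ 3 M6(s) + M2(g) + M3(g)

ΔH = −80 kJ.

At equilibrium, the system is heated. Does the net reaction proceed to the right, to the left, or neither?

left

The forward reaction is exothermic. Raising T favours the endothermic direction — shift to the left.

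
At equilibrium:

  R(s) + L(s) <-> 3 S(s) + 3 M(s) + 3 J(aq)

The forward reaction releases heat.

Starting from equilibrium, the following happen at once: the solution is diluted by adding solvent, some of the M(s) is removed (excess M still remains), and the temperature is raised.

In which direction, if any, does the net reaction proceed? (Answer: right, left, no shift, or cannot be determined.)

cannot be determined

Dilution lowers every aqueous concentration by the same factor. Δn_aq = 3 − 0 = +3, so the system shifts toward the side with more dissolved moles — to the right.
M is a pure solid; its activity is 1 regardless of amount, so Q is unaffected — no shift from this change.
The forward reaction is exothermic. Raising T favours the endothermic direction — shift to the left.
The individual effects push in opposite directions; without quantitative information the net direction cannot be determined.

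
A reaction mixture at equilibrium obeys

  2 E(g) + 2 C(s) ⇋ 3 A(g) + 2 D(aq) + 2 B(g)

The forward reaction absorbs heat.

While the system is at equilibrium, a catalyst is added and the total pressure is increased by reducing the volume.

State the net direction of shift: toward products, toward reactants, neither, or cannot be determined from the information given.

A catalyst speeds both forward and reverse rates equally; it changes neither Q nor K — no shift from this change.
Gas moles: reactants 2, products 5 (Δn_gas = +3). Compression shifts the system toward the side with fewer moles of gas — to the left.
Only the nonzero effect(s) matter; the net shift is to the left.

left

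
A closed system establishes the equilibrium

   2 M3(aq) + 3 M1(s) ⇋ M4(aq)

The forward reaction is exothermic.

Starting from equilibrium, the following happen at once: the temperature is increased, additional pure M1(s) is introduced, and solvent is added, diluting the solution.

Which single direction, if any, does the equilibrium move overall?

left

The forward reaction is exothermic. Raising T favours the endothermic direction — shift to the left.
M1 is a pure solid; its activity is 1 regardless of amount, so Q is unaffected — no shift from this change.
Dilution lowers every aqueous concentration by the same factor. Δn_aq = 1 − 2 = -1, so the system shifts toward the side with more dissolved moles — to the left.
Only the nonzero effect(s) matter; the net shift is to the left.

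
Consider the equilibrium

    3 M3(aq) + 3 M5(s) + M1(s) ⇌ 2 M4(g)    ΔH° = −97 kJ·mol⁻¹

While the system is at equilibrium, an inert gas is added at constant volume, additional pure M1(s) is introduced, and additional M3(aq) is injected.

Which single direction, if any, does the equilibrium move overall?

right

At constant volume, adding an inert gas leaves every reacting species' partial pressure unchanged, so Q is unchanged — no shift from this change.
M1 is a pure solid; its activity is 1 regardless of amount, so Q is unaffected — no shift from this change.
Adding M3 (aq), a reactant, drives the reaction to the right.
Only the nonzero effect(s) matter; the net shift is to the right.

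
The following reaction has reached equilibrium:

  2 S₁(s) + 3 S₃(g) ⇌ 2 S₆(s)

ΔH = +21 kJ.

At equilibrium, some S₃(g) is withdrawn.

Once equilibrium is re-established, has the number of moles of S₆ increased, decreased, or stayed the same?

Removing S₃ (g), a reactant, drives the reaction to the left.
The net shift is to the left. S₆ is a product, so its amount decreases.

decreases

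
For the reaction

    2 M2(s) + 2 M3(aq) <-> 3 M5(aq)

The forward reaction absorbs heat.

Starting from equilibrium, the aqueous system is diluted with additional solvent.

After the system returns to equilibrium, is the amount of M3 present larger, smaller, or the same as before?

decreases

Dilution lowers every aqueous concentration by the same factor. Δn_aq = 3 − 2 = +1, so the system shifts toward the side with more dissolved moles — to the right.
The net shift is to the right. M3 is a reactant, so its amount decreases.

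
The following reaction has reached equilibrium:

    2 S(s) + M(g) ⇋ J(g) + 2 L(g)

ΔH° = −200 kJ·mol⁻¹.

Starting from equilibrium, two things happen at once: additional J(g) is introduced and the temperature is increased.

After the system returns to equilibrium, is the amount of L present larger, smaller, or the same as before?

decreases

Adding J (g), a product, drives the reaction to the left.
The forward reaction is exothermic. Raising T favours the endothermic direction — shift to the left.
The net shift is to the left. L is a product, so its amount decreases.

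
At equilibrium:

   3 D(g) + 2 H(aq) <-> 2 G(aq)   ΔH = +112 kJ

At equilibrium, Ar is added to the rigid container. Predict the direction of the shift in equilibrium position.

At constant volume, adding an inert gas leaves every reacting species' partial pressure unchanged, so Q is unchanged — no shift from this change.

no shift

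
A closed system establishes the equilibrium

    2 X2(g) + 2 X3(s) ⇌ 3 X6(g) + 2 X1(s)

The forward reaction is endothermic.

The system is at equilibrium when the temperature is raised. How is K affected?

K depends on temperature via the van 't Hoff relation. The forward reaction is endothermic, so raising T increases K.

increases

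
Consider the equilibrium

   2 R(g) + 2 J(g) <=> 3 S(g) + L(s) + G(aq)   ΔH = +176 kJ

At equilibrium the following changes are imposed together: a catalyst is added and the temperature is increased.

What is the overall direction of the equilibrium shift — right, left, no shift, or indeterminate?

right

A catalyst speeds both forward and reverse rates equally; it changes neither Q nor K — no shift from this change.
The forward reaction is endothermic. Raising T favours the endothermic direction — shift to the right.
Only the nonzero effect(s) matter; the net shift is to the right.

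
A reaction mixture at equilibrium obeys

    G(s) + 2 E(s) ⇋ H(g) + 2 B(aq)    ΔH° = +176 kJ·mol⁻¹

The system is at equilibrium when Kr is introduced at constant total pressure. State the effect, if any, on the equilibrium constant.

The equilibrium constant depends only on temperature. This perturbation may move the position of equilibrium, but since T is unchanged, K itself is unchanged.

unchanged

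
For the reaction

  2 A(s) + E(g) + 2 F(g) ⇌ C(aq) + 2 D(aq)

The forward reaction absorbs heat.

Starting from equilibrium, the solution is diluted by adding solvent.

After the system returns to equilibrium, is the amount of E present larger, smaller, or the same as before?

Dilution lowers every aqueous concentration by the same factor. Δn_aq = 3 − 0 = +3, so the system shifts toward the side with more dissolved moles — to the right.
The net shift is to the right. E is a reactant, so its amount decreases.

decreases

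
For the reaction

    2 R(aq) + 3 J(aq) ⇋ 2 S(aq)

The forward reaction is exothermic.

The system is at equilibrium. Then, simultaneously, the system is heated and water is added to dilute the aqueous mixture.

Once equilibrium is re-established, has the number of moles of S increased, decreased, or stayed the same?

The forward reaction is exothermic. Raising T favours the endothermic direction — shift to the left.
Dilution lowers every aqueous concentration by the same factor. Δn_aq = 2 − 5 = -3, so the system shifts toward the side with more dissolved moles — to the left.
The net shift is to the left. S is a product, so its amount decreases.

decreases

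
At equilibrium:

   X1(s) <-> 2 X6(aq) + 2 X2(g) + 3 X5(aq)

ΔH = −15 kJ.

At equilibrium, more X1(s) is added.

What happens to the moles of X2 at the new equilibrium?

unchanged

X1 is a pure solid; its activity is 1 regardless of amount, so Q is unaffected — no shift from this change.
No net shift occurs, so the amount of X2 is unchanged.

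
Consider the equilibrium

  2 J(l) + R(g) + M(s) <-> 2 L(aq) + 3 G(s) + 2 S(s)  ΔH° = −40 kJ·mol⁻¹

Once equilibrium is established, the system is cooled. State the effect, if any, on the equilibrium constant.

K depends on temperature via the van 't Hoff relation. The forward reaction is exothermic, so lowering T increases K.

increases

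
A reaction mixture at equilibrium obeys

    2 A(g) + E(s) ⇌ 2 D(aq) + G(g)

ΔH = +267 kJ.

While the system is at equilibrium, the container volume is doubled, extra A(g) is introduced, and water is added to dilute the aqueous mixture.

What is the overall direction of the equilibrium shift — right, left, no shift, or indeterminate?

Gas moles: reactants 2, products 1 (Δn_gas = -1). Expansion shifts the system toward the side with more moles of gas — to the left.
Adding A (g), a reactant, drives the reaction to the right.
Dilution lowers every aqueous concentration by the same factor. Δn_aq = 2 − 0 = +2, so the system shifts toward the side with more dissolved moles — to the right.
The individual effects push in opposite directions; without quantitative information the net direction cannot be determined.

cannot be determined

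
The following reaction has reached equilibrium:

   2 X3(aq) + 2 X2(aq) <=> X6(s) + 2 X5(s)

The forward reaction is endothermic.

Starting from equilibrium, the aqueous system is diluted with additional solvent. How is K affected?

The equilibrium constant depends only on temperature. This perturbation may move the position of equilibrium, but since T is unchanged, K itself is unchanged.

unchanged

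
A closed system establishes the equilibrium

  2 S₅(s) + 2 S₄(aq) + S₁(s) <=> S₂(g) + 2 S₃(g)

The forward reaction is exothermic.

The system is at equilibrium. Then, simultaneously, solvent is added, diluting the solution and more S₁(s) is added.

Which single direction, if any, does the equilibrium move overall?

left

Dilution lowers every aqueous concentration by the same factor. Δn_aq = 0 − 2 = -2, so the system shifts toward the side with more dissolved moles — to the left.
S₁ is a pure solid; its activity is 1 regardless of amount, so Q is unaffected — no shift from this change.
Only the nonzero effect(s) matter; the net shift is to the left.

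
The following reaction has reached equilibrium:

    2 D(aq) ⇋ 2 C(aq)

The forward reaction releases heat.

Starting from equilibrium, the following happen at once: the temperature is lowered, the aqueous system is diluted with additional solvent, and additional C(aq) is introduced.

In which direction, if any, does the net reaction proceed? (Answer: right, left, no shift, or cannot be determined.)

cannot be determined

The forward reaction is exothermic. Lowering T favours the exothermic direction — shift to the right.
Dilution scales every aqueous concentration by the same factor. Δn_aq = 2 − 2 = 0, so Q is unchanged — no shift.
Adding C (aq), a product, drives the reaction to the left.
The individual effects push in opposite directions; without quantitative information the net direction cannot be determined.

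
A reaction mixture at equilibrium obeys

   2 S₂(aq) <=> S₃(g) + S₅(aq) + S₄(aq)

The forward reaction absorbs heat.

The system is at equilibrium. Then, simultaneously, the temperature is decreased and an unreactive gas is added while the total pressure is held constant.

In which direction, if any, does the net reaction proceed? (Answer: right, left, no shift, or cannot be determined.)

cannot be determined

The forward reaction is endothermic. Lowering T favours the exothermic direction — shift to the left.
Adding inert gas at constant total pressure expands the volume and lowers every reacting partial pressure. With Δn_gas = 1 − 0 = +1, Q moves away from K toward the side with fewer gas moles, so the system shifts toward the side with more gas moles — to the right.
The individual effects push in opposite directions; without quantitative information the net direction cannot be determined.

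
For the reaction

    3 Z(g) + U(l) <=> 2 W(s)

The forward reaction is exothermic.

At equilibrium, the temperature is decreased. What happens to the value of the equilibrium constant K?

K depends on temperature via the van 't Hoff relation. The forward reaction is exothermic, so lowering T increases K.

increases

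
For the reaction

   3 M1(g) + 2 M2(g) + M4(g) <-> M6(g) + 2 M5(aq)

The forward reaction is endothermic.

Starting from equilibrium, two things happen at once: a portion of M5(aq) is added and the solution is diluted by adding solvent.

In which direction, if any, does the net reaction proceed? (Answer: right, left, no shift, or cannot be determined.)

Adding M5 (aq), a product, drives the reaction to the left.
Dilution lowers every aqueous concentration by the same factor. Δn_aq = 2 − 0 = +2, so the system shifts toward the side with more dissolved moles — to the right.
The individual effects push in opposite directions; without quantitative information the net direction cannot be determined.

cannot be determined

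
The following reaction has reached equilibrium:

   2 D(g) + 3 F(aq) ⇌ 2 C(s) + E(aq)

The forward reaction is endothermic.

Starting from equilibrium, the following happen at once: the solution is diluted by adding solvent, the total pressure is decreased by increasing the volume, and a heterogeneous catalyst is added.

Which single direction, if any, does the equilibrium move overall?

left

Dilution lowers every aqueous concentration by the same factor. Δn_aq = 1 − 3 = -2, so the system shifts toward the side with more dissolved moles — to the left.
Gas moles: reactants 2, products 0 (Δn_gas = -2). Expansion shifts the system toward the side with more moles of gas — to the left.
A catalyst speeds both forward and reverse rates equally; it changes neither Q nor K — no shift from this change.
Only the nonzero effect(s) matter; the net shift is to the left.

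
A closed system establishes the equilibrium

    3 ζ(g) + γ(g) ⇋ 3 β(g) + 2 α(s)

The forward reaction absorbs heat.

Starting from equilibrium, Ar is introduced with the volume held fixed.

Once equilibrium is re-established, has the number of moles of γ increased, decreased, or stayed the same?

At constant volume, adding an inert gas leaves every reacting species' partial pressure unchanged, so Q is unchanged — no shift from this change.
No net shift occurs, so the amount of γ is unchanged.

unchanged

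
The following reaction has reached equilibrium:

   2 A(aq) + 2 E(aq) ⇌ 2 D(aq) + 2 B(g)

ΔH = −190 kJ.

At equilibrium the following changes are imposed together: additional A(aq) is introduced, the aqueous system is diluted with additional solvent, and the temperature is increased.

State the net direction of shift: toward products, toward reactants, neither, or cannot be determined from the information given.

Adding A (aq), a reactant, drives the reaction to the right.
Dilution lowers every aqueous concentration by the same factor. Δn_aq = 2 − 4 = -2, so the system shifts toward the side with more dissolved moles — to the left.
The forward reaction is exothermic. Raising T favours the endothermic direction — shift to the left.
The individual effects push in opposite directions; without quantitative information the net direction cannot be determined.

cannot be determined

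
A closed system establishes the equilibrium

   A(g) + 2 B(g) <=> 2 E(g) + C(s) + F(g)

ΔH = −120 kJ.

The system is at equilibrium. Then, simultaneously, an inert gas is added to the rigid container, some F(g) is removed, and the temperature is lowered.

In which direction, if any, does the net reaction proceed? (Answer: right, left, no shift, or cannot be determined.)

right

At constant volume, adding an inert gas leaves every reacting species' partial pressure unchanged, so Q is unchanged — no shift from this change.
Removing F (g), a product, drives the reaction to the right.
The forward reaction is exothermic. Lowering T favours the exothermic direction — shift to the right.
Only the nonzero effect(s) matter; the net shift is to the right.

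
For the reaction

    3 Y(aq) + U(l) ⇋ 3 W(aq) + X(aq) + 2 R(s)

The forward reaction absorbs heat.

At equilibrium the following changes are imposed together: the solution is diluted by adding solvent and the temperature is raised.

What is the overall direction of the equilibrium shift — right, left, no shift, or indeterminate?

right

Dilution lowers every aqueous concentration by the same factor. Δn_aq = 4 − 3 = +1, so the system shifts toward the side with more dissolved moles — to the right.
The forward reaction is endothermic. Raising T favours the endothermic direction — shift to the right.
All effects act in the same direction — net shift to the right.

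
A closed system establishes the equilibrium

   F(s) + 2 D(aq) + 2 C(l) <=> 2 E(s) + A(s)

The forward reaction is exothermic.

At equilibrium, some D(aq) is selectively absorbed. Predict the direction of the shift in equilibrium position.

left

Removing D (aq), a reactant, drives the reaction to the left.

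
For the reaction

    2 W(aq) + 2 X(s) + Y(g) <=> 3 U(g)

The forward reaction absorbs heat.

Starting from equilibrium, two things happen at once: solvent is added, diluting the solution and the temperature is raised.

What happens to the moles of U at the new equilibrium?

Dilution lowers every aqueous concentration by the same factor. Δn_aq = 0 − 2 = -2, so the system shifts toward the side with more dissolved moles — to the left.
The forward reaction is endothermic. Raising T favours the endothermic direction — shift to the right.
The two effects oppose each other, so the net shift — and hence the change in U — cannot be determined from the given information.

cannot be determined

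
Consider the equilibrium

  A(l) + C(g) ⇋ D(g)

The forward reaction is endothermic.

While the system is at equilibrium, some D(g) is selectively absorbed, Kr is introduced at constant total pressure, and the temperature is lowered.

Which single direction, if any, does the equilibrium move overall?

cannot be determined

Removing D (g), a product, drives the reaction to the right.
Adding inert gas at constant total pressure expands the volume, scaling every reacting partial pressure by the same factor. Δn_gas = 1 − 1 = 0, so Q is unchanged — no shift.
The forward reaction is endothermic. Lowering T favours the exothermic direction — shift to the left.
The individual effects push in opposite directions; without quantitative information the net direction cannot be determined.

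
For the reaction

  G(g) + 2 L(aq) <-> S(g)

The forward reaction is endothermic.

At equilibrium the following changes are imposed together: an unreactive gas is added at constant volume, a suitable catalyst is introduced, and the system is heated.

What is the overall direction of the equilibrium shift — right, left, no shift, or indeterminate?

At constant volume, adding an inert gas leaves every reacting species' partial pressure unchanged, so Q is unchanged — no shift from this change.
A catalyst speeds both forward and reverse rates equally; it changes neither Q nor K — no shift from this change.
The forward reaction is endothermic. Raising T favours the endothermic direction — shift to the right.
Only the nonzero effect(s) matter; the net shift is to the right.

right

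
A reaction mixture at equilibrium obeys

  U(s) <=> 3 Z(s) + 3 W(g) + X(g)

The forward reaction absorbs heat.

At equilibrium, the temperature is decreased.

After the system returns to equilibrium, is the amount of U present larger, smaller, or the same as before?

increases

The forward reaction is endothermic. Lowering T favours the exothermic direction — shift to the left.
The net shift is to the left. U is a reactant, so its amount increases.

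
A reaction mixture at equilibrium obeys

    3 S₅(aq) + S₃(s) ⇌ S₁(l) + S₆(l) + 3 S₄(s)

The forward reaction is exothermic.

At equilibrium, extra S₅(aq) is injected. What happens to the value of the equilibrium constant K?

unchanged

The equilibrium constant depends only on temperature. This perturbation may move the position of equilibrium, but since T is unchanged, K itself is unchanged.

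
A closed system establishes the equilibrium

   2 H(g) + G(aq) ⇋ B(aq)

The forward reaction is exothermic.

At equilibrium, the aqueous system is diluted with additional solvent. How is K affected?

The equilibrium constant depends only on temperature. This perturbation changes neither the position of equilibrium nor K.

unchanged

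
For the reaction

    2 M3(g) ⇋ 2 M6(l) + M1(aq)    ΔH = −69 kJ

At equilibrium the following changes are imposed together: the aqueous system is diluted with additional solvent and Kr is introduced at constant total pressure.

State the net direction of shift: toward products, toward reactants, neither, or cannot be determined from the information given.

cannot be determined

Dilution lowers every aqueous concentration by the same factor. Δn_aq = 1 − 0 = +1, so the system shifts toward the side with more dissolved moles — to the right.
Adding inert gas at constant total pressure expands the volume and lowers every reacting partial pressure. With Δn_gas = 0 − 2 = -2, Q moves away from K toward the side with fewer gas moles, so the system shifts toward the side with more gas moles — to the left.
The individual effects push in opposite directions; without quantitative information the net direction cannot be determined.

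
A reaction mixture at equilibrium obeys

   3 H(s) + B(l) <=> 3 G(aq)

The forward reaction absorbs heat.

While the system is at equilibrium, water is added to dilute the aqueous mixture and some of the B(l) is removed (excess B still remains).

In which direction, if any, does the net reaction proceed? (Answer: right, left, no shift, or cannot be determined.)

Dilution lowers every aqueous concentration by the same factor. Δn_aq = 3 − 0 = +3, so the system shifts toward the side with more dissolved moles — to the right.
B is a pure liquid; its activity is 1 regardless of amount, so Q is unaffected — no shift from this change.
Only the nonzero effect(s) matter; the net shift is to the right.

right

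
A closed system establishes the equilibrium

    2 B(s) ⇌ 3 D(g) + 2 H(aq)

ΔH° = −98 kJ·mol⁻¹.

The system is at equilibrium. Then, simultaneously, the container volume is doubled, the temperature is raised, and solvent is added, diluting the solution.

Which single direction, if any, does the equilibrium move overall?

Gas moles: reactants 0, products 3 (Δn_gas = +3). Expansion shifts the system toward the side with more moles of gas — to the right.
The forward reaction is exothermic. Raising T favours the endothermic direction — shift to the left.
Dilution lowers every aqueous concentration by the same factor. Δn_aq = 2 − 0 = +2, so the system shifts toward the side with more dissolved moles — to the right.
The individual effects push in opposite directions; without quantitative information the net direction cannot be determined.

cannot be determined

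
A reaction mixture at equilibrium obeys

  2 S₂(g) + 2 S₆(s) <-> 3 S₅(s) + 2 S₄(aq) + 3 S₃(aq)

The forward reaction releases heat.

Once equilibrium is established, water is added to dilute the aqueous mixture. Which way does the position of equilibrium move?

right

Dilution lowers every aqueous concentration by the same factor. Δn_aq = 5 − 0 = +5, so the system shifts toward the side with more dissolved moles — to the right.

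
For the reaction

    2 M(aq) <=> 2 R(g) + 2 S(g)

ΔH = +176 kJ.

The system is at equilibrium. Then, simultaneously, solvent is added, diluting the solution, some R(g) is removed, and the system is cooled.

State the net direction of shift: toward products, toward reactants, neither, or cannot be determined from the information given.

cannot be determined

Dilution lowers every aqueous concentration by the same factor. Δn_aq = 0 − 2 = -2, so the system shifts toward the side with more dissolved moles — to the left.
Removing R (g), a product, drives the reaction to the right.
The forward reaction is endothermic. Lowering T favours the exothermic direction — shift to the left.
The individual effects push in opposite directions; without quantitative information the net direction cannot be determined.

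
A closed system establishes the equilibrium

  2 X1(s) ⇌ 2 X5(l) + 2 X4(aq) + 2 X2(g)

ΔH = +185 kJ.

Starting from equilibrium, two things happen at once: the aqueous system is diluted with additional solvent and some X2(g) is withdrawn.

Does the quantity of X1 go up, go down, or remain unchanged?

decreases

Dilution lowers every aqueous concentration by the same factor. Δn_aq = 2 − 0 = +2, so the system shifts toward the side with more dissolved moles — to the right.
Removing X2 (g), a product, drives the reaction to the right.
The net shift is to the right. X1 is a reactant, so its amount decreases.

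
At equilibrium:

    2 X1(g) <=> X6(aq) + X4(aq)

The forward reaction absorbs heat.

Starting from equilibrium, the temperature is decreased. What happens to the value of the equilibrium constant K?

decreases

K depends on temperature via the van 't Hoff relation. The forward reaction is endothermic, so lowering T decreases K.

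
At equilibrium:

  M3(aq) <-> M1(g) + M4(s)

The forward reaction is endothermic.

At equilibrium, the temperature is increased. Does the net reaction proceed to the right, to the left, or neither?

The forward reaction is endothermic. Raising T favours the endothermic direction — shift to the right.

right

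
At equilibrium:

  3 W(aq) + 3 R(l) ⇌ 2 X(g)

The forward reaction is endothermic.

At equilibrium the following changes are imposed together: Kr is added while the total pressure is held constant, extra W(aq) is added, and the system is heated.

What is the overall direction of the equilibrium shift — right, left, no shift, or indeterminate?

right

Adding inert gas at constant total pressure expands the volume and lowers every reacting partial pressure. With Δn_gas = 2 − 0 = +2, Q moves away from K toward the side with fewer gas moles, so the system shifts toward the side with more gas moles — to the right.
Adding W (aq), a reactant, drives the reaction to the right.
The forward reaction is endothermic. Raising T favours the endothermic direction — shift to the right.
All effects act in the same direction — net shift to the right.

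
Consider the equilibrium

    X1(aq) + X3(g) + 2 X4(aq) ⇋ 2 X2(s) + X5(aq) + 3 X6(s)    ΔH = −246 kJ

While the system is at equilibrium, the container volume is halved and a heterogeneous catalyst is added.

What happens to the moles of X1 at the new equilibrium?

decreases

Gas moles: reactants 1, products 0 (Δn_gas = -1). Compression shifts the system toward the side with fewer moles of gas — to the right.
A catalyst speeds both forward and reverse rates equally; it changes neither Q nor K — no shift from this change.
The net shift is to the right. X1 is a reactant, so its amount decreases.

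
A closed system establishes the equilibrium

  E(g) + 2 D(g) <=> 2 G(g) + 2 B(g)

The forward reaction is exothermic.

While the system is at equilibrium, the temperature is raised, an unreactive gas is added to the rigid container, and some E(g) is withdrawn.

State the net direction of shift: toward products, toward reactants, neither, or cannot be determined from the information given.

The forward reaction is exothermic. Raising T favours the endothermic direction — shift to the left.
At constant volume, adding an inert gas leaves every reacting species' partial pressure unchanged, so Q is unchanged — no shift from this change.
Removing E (g), a reactant, drives the reaction to the left.
Only the nonzero effect(s) matter; the net shift is to the left.

left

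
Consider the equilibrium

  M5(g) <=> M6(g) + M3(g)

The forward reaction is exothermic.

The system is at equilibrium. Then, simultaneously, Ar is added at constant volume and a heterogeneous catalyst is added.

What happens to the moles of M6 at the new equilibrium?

At constant volume, adding an inert gas leaves every reacting species' partial pressure unchanged, so Q is unchanged — no shift from this change.
A catalyst speeds both forward and reverse rates equally; it changes neither Q nor K — no shift from this change.
No net shift occurs, so the amount of M6 is unchanged.

unchanged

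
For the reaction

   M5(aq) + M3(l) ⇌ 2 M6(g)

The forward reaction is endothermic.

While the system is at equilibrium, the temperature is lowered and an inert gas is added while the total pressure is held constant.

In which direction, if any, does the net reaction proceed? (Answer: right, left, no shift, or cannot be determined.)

cannot be determined

The forward reaction is endothermic. Lowering T favours the exothermic direction — shift to the left.
Adding inert gas at constant total pressure expands the volume and lowers every reacting partial pressure. With Δn_gas = 2 − 0 = +2, Q moves away from K toward the side with fewer gas moles, so the system shifts toward the side with more gas moles — to the right.
The individual effects push in opposite directions; without quantitative information the net direction cannot be determined.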